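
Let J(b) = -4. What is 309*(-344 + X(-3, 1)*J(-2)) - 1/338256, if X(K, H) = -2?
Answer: -35119090945/338256 ≈ -1.0382e+5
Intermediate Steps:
309*(-344 + X(-3, 1)*J(-2)) - 1/338256 = 309*(-344 - 2*(-4)) - 1/338256 = 309*(-344 + 8) - 1*1/338256 = 309*(-336) - 1/338256 = -103824 - 1/338256 = -35119090945/338256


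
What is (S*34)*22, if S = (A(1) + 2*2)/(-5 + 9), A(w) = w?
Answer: 935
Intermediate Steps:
S = 5/4 (S = (1 + 2*2)/(-5 + 9) = (1 + 4)/4 = 5*(1/4) = 5/4 ≈ 1.2500)
(S*34)*22 = ((5/4)*34)*22 = (85/2)*22 = 935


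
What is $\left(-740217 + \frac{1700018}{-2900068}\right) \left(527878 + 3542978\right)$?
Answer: $- \frac{2184707647938186636}{725017} \approx -3.0133 \cdot 10^{12}$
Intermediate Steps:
$\left(-740217 + \frac{1700018}{-2900068}\right) \left(527878 + 3542978\right) = \left(-740217 + 1700018 \left(- \frac{1}{2900068}\right)\right) 4070856 = \left(-740217 - \frac{850009}{1450034}\right) 4070856 = \left(- \frac{1073340667387}{1450034}\right) 4070856 = - \frac{2184707647938186636}{725017}$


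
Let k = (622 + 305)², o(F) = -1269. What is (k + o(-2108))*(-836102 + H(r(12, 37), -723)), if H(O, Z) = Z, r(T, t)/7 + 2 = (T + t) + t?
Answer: -718046059500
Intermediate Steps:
r(T, t) = -14 + 7*T + 14*t (r(T, t) = -14 + 7*((T + t) + t) = -14 + 7*(T + 2*t) = -14 + (7*T + 14*t) = -14 + 7*T + 14*t)
k = 859329 (k = 927² = 859329)
(k + o(-2108))*(-836102 + H(r(12, 37), -723)) = (859329 - 1269)*(-836102 - 723) = 858060*(-836825) = -718046059500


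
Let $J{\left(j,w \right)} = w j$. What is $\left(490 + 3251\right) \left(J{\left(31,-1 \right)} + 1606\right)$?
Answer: $5892075$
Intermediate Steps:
$J{\left(j,w \right)} = j w$
$\left(490 + 3251\right) \left(J{\left(31,-1 \right)} + 1606\right) = \left(490 + 3251\right) \left(31 \left(-1\right) + 1606\right) = 3741 \left(-31 + 1606\right) = 3741 \cdot 1575 = 5892075$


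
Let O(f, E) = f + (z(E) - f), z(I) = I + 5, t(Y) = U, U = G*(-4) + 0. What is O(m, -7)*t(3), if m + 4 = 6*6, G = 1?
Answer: 8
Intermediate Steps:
U = -4 (U = 1*(-4) + 0 = -4 + 0 = -4)
t(Y) = -4
m = 32 (m = -4 + 6*6 = -4 + 36 = 32)
z(I) = 5 + I
O(f, E) = 5 + E (O(f, E) = f + ((5 + E) - f) = f + (5 + E - f) = 5 + E)
O(m, -7)*t(3) = (5 - 7)*(-4) = -2*(-4) = 8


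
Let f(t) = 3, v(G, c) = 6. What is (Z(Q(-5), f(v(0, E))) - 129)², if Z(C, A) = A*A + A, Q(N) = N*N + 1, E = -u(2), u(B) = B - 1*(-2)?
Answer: 13689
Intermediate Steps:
u(B) = 2 + B (u(B) = B + 2 = 2 + B)
E = -4 (E = -(2 + 2) = -1*4 = -4)
Q(N) = 1 + N² (Q(N) = N² + 1 = 1 + N²)
Z(C, A) = A + A² (Z(C, A) = A² + A = A + A²)
(Z(Q(-5), f(v(0, E))) - 129)² = (3*(1 + 3) - 129)² = (3*4 - 129)² = (12 - 129)² = (-117)² = 13689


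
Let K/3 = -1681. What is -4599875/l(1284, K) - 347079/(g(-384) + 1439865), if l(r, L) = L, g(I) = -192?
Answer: 2206855173826/2420090313 ≈ 911.89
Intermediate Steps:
K = -5043 (K = 3*(-1681) = -5043)
-4599875/l(1284, K) - 347079/(g(-384) + 1439865) = -4599875/(-5043) - 347079/(-192 + 1439865) = -4599875*(-1/5043) - 347079/1439673 = 4599875/5043 - 347079*1/1439673 = 4599875/5043 - 115693/479891 = 2206855173826/2420090313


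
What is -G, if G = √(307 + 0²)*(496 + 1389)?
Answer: -1885*√307 ≈ -33028.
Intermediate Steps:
G = 1885*√307 (G = √(307 + 0)*1885 = √307*1885 = 1885*√307 ≈ 33028.)
-G = -1885*√307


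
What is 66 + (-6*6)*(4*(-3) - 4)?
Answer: 642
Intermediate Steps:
66 + (-6*6)*(4*(-3) - 4) = 66 - 36*(-12 - 4) = 66 - 36*(-16) = 66 + 576 = 642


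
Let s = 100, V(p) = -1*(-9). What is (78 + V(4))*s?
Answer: 8700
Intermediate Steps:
V(p) = 9
(78 + V(4))*s = (78 + 9)*100 = 87*100 = 8700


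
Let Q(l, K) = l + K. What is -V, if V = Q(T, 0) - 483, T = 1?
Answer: 482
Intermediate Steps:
Q(l, K) = K + l
V = -482 (V = (0 + 1) - 483 = 1 - 483 = -482)
-V = -1*(-482) = 482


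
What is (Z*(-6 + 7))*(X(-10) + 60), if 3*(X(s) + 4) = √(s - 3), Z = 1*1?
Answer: 56 + I*√13/3 ≈ 56.0 + 1.2019*I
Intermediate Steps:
Z = 1
X(s) = -4 + √(-3 + s)/3 (X(s) = -4 + √(s - 3)/3 = -4 + √(-3 + s)/3)
(Z*(-6 + 7))*(X(-10) + 60) = (1*(-6 + 7))*((-4 + √(-3 - 10)/3) + 60) = (1*1)*((-4 + √(-13)/3) + 60) = 1*((-4 + (I*√13)/3) + 60) = 1*((-4 + I*√13/3) + 60) = 1*(56 + I*√13/3) = 56 + I*√13/3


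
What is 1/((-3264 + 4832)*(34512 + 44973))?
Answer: 1/124632480 ≈ 8.0236e-9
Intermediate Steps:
1/((-3264 + 4832)*(34512 + 44973)) = 1/(1568*79485) = 1/124632480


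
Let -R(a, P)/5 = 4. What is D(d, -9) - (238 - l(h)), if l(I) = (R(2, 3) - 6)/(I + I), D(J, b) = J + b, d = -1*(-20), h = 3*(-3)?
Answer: -2030/9 ≈ -225.56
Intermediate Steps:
h = -9
R(a, P) = -20 (R(a, P) = -5*4 = -20)
d = 20
l(I) = -13/I (l(I) = (-20 - 6)/(I + I) = -26*1/(2*I) = -13/I)
D(d, -9) - (238 - l(h)) = (20 - 9) - (238 - (-13)/(-9)) = 11 - (238 - (-13)*(-1)/9) = 11 - (238 - 1*13/9) = 11 - (238 - 13/9) = 11 - 1*2129/9 = 11 - 2129/9 = -2030/9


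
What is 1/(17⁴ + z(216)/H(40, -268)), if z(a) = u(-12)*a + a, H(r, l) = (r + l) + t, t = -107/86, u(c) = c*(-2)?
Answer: 3943/329230423 ≈ 1.1976e-5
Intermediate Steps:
u(c) = -2*c
t = -107/86 (t = -107*1/86 = -107/86 ≈ -1.2442)
H(r, l) = -107/86 + l + r (H(r, l) = (r + l) - 107/86 = (l + r) - 107/86 = -107/86 + l + r)
z(a) = 25*a (z(a) = (-2*(-12))*a + a = 24*a + a = 25*a)
1/(17⁴ + z(216)/H(40, -268)) = 1/(17⁴ + (25*216)/(-107/86 - 268 + 40)) = 1/(83521 + 5400/(-19715/86)) = 1/(83521 + 5400*(-86/19715)) = 1/(83521 - 92880/3943) = 1/(329230423/3943) = 3943/329230423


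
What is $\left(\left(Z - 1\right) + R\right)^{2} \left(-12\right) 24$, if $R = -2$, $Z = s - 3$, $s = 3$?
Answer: $-2592$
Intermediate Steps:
$Z = 0$ ($Z = 3 - 3 = 0$)
$\left(\left(Z - 1\right) + R\right)^{2} \left(-12\right) 24 = \left(\left(0 - 1\right) - 2\right)^{2} \left(-12\right) 24 = \left(-1 - 2\right)^{2} \left(-12\right) 24 = \left(-3\right)^{2} \left(-12\right) 24 = 9 \left(-12\right) 24 = \left(-108\right) 24 = -2592$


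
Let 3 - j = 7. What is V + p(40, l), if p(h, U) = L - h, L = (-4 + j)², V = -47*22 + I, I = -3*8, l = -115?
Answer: -1034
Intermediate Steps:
I = -24
j = -4 (j = 3 - 1*7 = 3 - 7 = -4)
V = -1058 (V = -47*22 - 24 = -1034 - 24 = -1058)
L = 64 (L = (-4 - 4)² = (-8)² = 64)
p(h, U) = 64 - h
V + p(40, l) = -1058 + (64 - 1*40) = -1058 + (64 - 40) = -1058 + 24 = -1034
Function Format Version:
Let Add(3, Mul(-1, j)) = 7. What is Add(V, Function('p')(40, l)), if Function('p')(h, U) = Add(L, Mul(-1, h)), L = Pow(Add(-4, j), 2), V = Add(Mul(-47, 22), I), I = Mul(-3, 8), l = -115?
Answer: -1034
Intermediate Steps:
I = -24
j = -4 (j = Add(3, Mul(-1, 7)) = Add(3, -7) = -4)
V = -1058 (V = Add(Mul(-47, 22), -24) = Add(-1034, -24) = -1058)
L = 64 (L = Pow(Add(-4, -4), 2) = Pow(-8, 2) = 64)
Function('p')(h, U) = Add(64, Mul(-1, h))
Add(V, Function('p')(40, l)) = Add(-1058, Add(64, Mul(-1, 40))) = Add(-1058, Add(64, -40)) = Add(-1058, 24) = -1034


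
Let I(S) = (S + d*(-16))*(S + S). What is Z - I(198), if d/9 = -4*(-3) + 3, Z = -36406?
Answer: 740546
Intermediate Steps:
d = 135 (d = 9*(-4*(-3) + 3) = 9*(12 + 3) = 9*15 = 135)
I(S) = 2*S*(-2160 + S) (I(S) = (S + 135*(-16))*(S + S) = (S - 2160)*(2*S) = (-2160 + S)*(2*S) = 2*S*(-2160 + S))
Z - I(198) = -36406 - 2*198*(-2160 + 198) = -36406 - 2*198*(-1962) = -36406 - 1*(-776952) = -36406 + 776952 = 740546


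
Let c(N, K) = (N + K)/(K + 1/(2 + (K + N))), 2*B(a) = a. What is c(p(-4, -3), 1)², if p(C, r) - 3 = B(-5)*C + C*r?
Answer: 529984/841 ≈ 630.18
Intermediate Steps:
B(a) = a/2
p(C, r) = 3 - 5*C/2 + C*r (p(C, r) = 3 + (((½)*(-5))*C + C*r) = 3 + (-5*C/2 + C*r) = 3 - 5*C/2 + C*r)
c(N, K) = (K + N)/(K + 1/(2 + K + N))
c(p(-4, -3), 1)² = ((1² + (3 - 5/2*(-4) - 4*(-3))² + 2*1 + 2*(3 - 5/2*(-4) - 4*(-3)) + 2*1*(3 - 5/2*(-4) - 4*(-3)))/(1 + 1² + 2*1 + 1*(3 - 5/2*(-4) - 4*(-3))))² = ((1 + (3 + 10 + 12)² + 2 + 2*(3 + 10 + 12) + 2*1*(3 + 10 + 12))/(1 + 1 + 2 + 1*(3 + 10 + 12)))² = ((1 + 25² + 2 + 2*25 + 2*1*25)/(1 + 1 + 2 + 1*25))² = ((1 + 625 + 2 + 50 + 50)/(1 + 1 + 2 + 25))² = (728/29)² = 529984/841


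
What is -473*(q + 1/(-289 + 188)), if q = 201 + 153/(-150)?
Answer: -477658577/5050 ≈ -94586.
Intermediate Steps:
q = 9999/50 (q = 201 + 153*(-1/150) = 201 - 51/50 = 9999/50 ≈ 199.98)
-473*(q + 1/(-289 + 188)) = -473*(9999/50 + 1/(-289 + 188)) = -473*(9999/50 + 1/(-101)) = -473*(9999/50 - 1/101) = -473*1009849/5050 = -477658577/5050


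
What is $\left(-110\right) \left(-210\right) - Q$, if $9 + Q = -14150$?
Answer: $37259$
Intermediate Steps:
$Q = -14159$ ($Q = -9 - 14150 = -14159$)
$\left(-110\right) \left(-210\right) - Q = \left(-110\right) \left(-210\right) - -14159 = 23100 + 14159 = 37259$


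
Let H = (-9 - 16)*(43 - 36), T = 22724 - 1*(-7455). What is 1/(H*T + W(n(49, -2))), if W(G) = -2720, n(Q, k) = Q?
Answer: -1/5284045 ≈ -1.8925e-7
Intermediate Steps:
T = 30179 (T = 22724 + 7455 = 30179)
H = -175 (H = -25*7 = -175)
1/(H*T + W(n(49, -2))) = 1/(-175*30179 - 2720) = 1/(-5281325 - 2720) = 1/(-5284045) = -1/5284045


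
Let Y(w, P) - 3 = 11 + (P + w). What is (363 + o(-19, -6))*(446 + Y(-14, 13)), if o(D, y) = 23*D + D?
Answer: -42687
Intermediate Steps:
o(D, y) = 24*D
Y(w, P) = 14 + P + w (Y(w, P) = 3 + (11 + (P + w)) = 3 + (11 + P + w) = 14 + P + w)
(363 + o(-19, -6))*(446 + Y(-14, 13)) = (363 + 24*(-19))*(446 + (14 + 13 - 14)) = (363 - 456)*(446 + 13) = -93*459 = -42687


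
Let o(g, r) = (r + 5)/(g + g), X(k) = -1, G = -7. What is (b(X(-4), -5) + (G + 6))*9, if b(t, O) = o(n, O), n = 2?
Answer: -9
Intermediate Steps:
o(g, r) = (5 + r)/(2*g) (o(g, r) = (5 + r)/((2*g)) = (5 + r)*(1/(2*g)) = (5 + r)/(2*g))
b(t, O) = 5/4 + O/4 (b(t, O) = (½)*(5 + O)/2 = (½)*(½)*(5 + O) = 5/4 + O/4)
(b(X(-4), -5) + (G + 6))*9 = ((5/4 + (¼)*(-5)) + (-7 + 6))*9 = ((5/4 - 5/4) - 1)*9 = (0 - 1)*9 = -1*9 = -9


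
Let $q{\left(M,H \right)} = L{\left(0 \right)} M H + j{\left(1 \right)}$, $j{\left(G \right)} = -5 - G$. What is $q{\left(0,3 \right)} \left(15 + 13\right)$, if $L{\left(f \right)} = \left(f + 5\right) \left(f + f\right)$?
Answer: $-168$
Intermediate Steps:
$L{\left(f \right)} = 2 f \left(5 + f\right)$ ($L{\left(f \right)} = \left(5 + f\right) 2 f = 2 f \left(5 + f\right)$)
$q{\left(M,H \right)} = -6$ ($q{\left(M,H \right)} = 2 \cdot 0 \left(5 + 0\right) M H - 6 = 2 \cdot 0 \cdot 5 M H - 6 = 0 M H - 6 = 0 H - 6 = 0 - 6 = -6$)
$q{\left(0,3 \right)} \left(15 + 13\right) = - 6 \left(15 + 13\right) = \left(-6\right) 28 = -168$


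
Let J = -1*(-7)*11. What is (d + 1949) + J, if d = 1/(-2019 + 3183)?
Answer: 2358265/1164 ≈ 2026.0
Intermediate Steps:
J = 77 (J = 7*11 = 77)
d = 1/1164 ≈ 0.00085911
(d + 1949) + J = (1/1164 + 1949) + 77 = 2268637/1164 + 77 = 2358265/1164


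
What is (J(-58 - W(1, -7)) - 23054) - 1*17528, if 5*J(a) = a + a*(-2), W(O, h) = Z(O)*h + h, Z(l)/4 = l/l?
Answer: -202887/5 ≈ -40577.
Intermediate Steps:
Z(l) = 4 (Z(l) = 4*(l/l) = 4*1 = 4)
W(O, h) = 5*h (W(O, h) = 4*h + h = 5*h)
J(a) = -a/5 (J(a) = (a + a*(-2))/5 = (a - 2*a)/5 = (-a)/5 = -a/5)
(J(-58 - W(1, -7)) - 23054) - 1*17528 = (-(-58 - 5*(-7))/5 - 23054) - 1*17528 = (-(-58 - 1*(-35))/5 - 23054) - 17528 = (-(-58 + 35)/5 - 23054) - 17528 = (-⅕*(-23) - 23054) - 17528 = (23/5 - 23054) - 17528 = -115247/5 - 17528 = -202887/5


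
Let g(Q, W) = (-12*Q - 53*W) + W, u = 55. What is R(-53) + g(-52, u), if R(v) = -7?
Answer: -2243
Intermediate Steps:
g(Q, W) = -52*W - 12*Q (g(Q, W) = (-53*W - 12*Q) + W = -52*W - 12*Q)
R(-53) + g(-52, u) = -7 + (-52*55 - 12*(-52)) = -7 + (-2860 + 624) = -7 - 2236 = -2243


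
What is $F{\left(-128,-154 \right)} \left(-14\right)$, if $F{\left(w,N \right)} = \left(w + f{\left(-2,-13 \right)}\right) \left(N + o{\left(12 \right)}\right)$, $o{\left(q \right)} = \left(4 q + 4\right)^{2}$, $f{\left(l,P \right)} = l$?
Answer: $4641000$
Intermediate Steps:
$o{\left(q \right)} = \left(4 + 4 q\right)^{2}$
$F{\left(w,N \right)} = \left(-2 + w\right) \left(2704 + N\right)$ ($F{\left(w,N \right)} = \left(w - 2\right) \left(N + 16 \left(1 + 12\right)^{2}\right) = \left(-2 + w\right) \left(N + 16 \cdot 13^{2}\right) = \left(-2 + w\right) \left(N + 16 \cdot 169\right) = \left(-2 + w\right) \left(N + 2704\right) = \left(-2 + w\right) \left(2704 + N\right)$)
$F{\left(-128,-154 \right)} \left(-14\right) = \left(-5408 - -308 + 2704 \left(-128\right) - -19712\right) \left(-14\right) = \left(-5408 + 308 - 346112 + 19712\right) \left(-14\right) = \left(-331500\right) \left(-14\right) = 4641000$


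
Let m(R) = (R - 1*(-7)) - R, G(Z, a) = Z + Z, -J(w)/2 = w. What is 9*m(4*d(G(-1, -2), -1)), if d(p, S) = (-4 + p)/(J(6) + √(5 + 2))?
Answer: 63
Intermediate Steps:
J(w) = -2*w
G(Z, a) = 2*Z
d(p, S) = (-4 + p)/(-12 + √7) (d(p, S) = (-4 + p)/(-2*6 + √(5 + 2)) = (-4 + p)/(-12 + √7))
m(R) = 7 (m(R) = (R + 7) - R = (7 + R) - R = 7)
9*m(4*d(G(-1, -2), -1)) = 9*7 = 63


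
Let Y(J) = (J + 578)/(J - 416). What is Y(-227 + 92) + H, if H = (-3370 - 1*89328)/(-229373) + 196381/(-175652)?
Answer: -33696205424195/22199694233996 ≈ -1.5179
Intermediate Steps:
H = -28761910017/40289826196 (H = (-3370 - 89328)*(-1/229373) + 196381*(-1/175652) = -92698*(-1/229373) - 196381/175652 = 92698/229373 - 196381/175652 = -28761910017/40289826196 ≈ -0.71387)
Y(J) = (578 + J)/(-416 + J)
Y(-227 + 92) + H = (578 + (-227 + 92))/(-416 + (-227 + 92)) - 28761910017/40289826196 = (578 - 135)/(-416 - 135) - 28761910017/40289826196 = 443/(-551) - 28761910017/40289826196 = -1/551*443 - 28761910017/40289826196 = -443/551 - 28761910017/40289826196 = -33696205424195/22199694233996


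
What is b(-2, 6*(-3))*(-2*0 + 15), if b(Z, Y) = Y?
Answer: -270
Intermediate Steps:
b(-2, 6*(-3))*(-2*0 + 15) = (6*(-3))*(-2*0 + 15) = -18*(0 + 15) = -18*15 = -270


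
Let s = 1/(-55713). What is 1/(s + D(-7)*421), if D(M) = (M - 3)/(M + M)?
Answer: 55713/16753694 ≈ 0.0033254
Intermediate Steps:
D(M) = (-3 + M)/(2*M) (D(M) = (-3 + M)/((2*M)) = (-3 + M)*(1/(2*M)) = (-3 + M)/(2*M))
s = -1/55713 ≈ -1.7949e-5
1/(s + D(-7)*421) = 1/(-1/55713 + ((½)*(-3 - 7)/(-7))*421) = 1/(-1/55713 + ((½)*(-⅐)*(-10))*421) = 1/(-1/55713 + (5/7)*421) = 1/(-1/55713 + 2105/7) = 1/(16753694/55713) = 55713/16753694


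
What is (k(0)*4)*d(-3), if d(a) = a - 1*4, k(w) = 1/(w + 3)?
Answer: -28/3 ≈ -9.3333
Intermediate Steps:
k(w) = 1/(3 + w)
d(a) = -4 + a (d(a) = a - 4 = -4 + a)
(k(0)*4)*d(-3) = (4/(3 + 0))*(-4 - 3) = (4/3)*(-7) = -28/3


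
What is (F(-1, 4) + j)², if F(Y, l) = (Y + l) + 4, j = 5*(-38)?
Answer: 33489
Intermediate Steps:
j = -190
F(Y, l) = 4 + Y + l
(F(-1, 4) + j)² = ((4 - 1 + 4) - 190)² = (7 - 190)² = (-183)² = 33489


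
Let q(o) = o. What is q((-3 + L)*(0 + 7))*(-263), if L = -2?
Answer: 9205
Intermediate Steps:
q((-3 + L)*(0 + 7))*(-263) = ((-3 - 2)*(0 + 7))*(-263) = -5*7*(-263) = -35*(-263) = 9205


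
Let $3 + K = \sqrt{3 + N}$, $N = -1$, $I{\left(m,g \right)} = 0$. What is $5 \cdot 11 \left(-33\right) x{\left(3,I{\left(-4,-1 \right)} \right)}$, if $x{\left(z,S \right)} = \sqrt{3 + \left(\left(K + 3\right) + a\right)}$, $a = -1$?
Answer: $- 1815 \sqrt{2 + \sqrt{2}} \approx -3353.7$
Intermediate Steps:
$K = -3 + \sqrt{2}$ ($K = -3 + \sqrt{3 - 1} = -3 + \sqrt{2} \approx -1.5858$)
$x{\left(z,S \right)} = \sqrt{2 + \sqrt{2}}$ ($x{\left(z,S \right)} = \sqrt{3 - \left(1 - \sqrt{2}\right)} = \sqrt{2 + \sqrt{2}}$)
$5 \cdot 11 \left(-33\right) x{\left(3,I{\left(-4,-1 \right)} \right)} = 5 \cdot 11 \left(-33\right) \sqrt{2 + \sqrt{2}} = 55 \left(-33\right) \sqrt{2 + \sqrt{2}} = - 1815 \sqrt{2 + \sqrt{2}}$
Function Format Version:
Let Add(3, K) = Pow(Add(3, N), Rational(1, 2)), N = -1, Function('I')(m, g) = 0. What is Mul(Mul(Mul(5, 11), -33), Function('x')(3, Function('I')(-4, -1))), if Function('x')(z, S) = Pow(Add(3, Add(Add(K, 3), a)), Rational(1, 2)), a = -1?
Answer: Mul(-1815, Pow(Add(2, Pow(2, Rational(1, 2))), Rational(1, 2))) ≈ -3353.7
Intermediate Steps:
K = Add(-3, Pow(2, Rational(1, 2))) (K = Add(-3, Pow(Add(3, -1), Rational(1, 2))) = Add(-3, Pow(2, Rational(1, 2))) ≈ -1.5858)
Function('x')(z, S) = Pow(Add(2, Pow(2, Rational(1, 2))), Rational(1, 2)) (Function('x')(z, S) = Pow(Add(3, Add(Add(Add(-3, Pow(2, Rational(1, 2))), 3), -1)), Rational(1, 2)) = Pow(Add(3, Add(Pow(2, Rational(1, 2)), -1)), Rational(1, 2)) = Pow(Add(3, Add(-1, Pow(2, Rational(1, 2)))), Rational(1, 2)) = Pow(Add(2, Pow(2, Rational(1, 2))), Rational(1, 2)))
Mul(Mul(Mul(5, 11), -33), Function('x')(3, Function('I')(-4, -1))) = Mul(Mul(Mul(5, 11), -33), Pow(Add(2, Pow(2, Rational(1, 2))), Rational(1, 2))) = Mul(Mul(55, -33), Pow(Add(2, Pow(2, Rational(1, 2))), Rational(1, 2))) = Mul(-1815, Pow(Add(2, Pow(2, Rational(1, 2))), Rational(1, 2)))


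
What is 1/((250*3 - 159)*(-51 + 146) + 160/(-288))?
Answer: 9/505300 ≈ 1.7811e-5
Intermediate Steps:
1/((250*3 - 159)*(-51 + 146) + 160/(-288)) = 1/((750 - 159)*95 + 160*(-1/288)) = 1/(591*95 - 5/9) = 1/(56145 - 5/9) = 1/(505300/9) = 9/505300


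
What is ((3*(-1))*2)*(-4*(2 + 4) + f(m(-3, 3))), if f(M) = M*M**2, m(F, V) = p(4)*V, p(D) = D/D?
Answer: -18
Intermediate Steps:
p(D) = 1
m(F, V) = V (m(F, V) = 1*V = V)
f(M) = M**3
((3*(-1))*2)*(-4*(2 + 4) + f(m(-3, 3))) = ((3*(-1))*2)*(-4*(2 + 4) + 3**3) = (-3*2)*(-4*6 + 27) = -6*(-24 + 27) = -6*3 = -18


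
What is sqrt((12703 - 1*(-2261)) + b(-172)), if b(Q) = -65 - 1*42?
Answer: sqrt(14857) ≈ 121.89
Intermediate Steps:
b(Q) = -107 (b(Q) = -65 - 42 = -107)
sqrt((12703 - 1*(-2261)) + b(-172)) = sqrt((12703 - 1*(-2261)) - 107) = sqrt((12703 + 2261) - 107) = sqrt(14964 - 107) = sqrt(14857)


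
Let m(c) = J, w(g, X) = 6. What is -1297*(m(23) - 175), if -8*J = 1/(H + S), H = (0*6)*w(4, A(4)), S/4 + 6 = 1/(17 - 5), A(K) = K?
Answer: 128917909/568 ≈ 2.2697e+5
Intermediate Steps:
S = -71/3 (S = -24 + 4/(17 - 5) = -24 + 4/12 = -24 + 4*(1/12) = -24 + ⅓ = -71/3 ≈ -23.667)
H = 0 (H = (0*6)*6 = 0*6 = 0)
J = 3/568 (J = -1/(8*(0 - 71/3)) = -1/(8*(-71/3)) = -⅛*(-3/71) = 3/568 ≈ 0.0052817)
m(c) = 3/568
-1297*(m(23) - 175) = -1297*(3/568 - 175) = -1297*(-99397/568) = 128917909/568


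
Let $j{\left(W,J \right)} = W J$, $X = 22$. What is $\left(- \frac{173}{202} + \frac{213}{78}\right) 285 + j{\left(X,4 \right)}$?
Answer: $\frac{816929}{1313} \approx 622.19$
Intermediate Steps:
$j{\left(W,J \right)} = J W$
$\left(- \frac{173}{202} + \frac{213}{78}\right) 285 + j{\left(X,4 \right)} = \left(- \frac{173}{202} + \frac{213}{78}\right) 285 + 4 \cdot 22 = \left(\left(-173\right) \frac{1}{202} + 213 \cdot \frac{1}{78}\right) 285 + 88 = \left(- \frac{173}{202} + \frac{71}{26}\right) 285 + 88 = \frac{2461}{1313} \cdot 285 + 88 = \frac{701385}{1313} + 88 = \frac{816929}{1313}$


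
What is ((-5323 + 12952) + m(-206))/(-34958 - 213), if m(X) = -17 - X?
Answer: -7818/35171 ≈ -0.22229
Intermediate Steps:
((-5323 + 12952) + m(-206))/(-34958 - 213) = ((-5323 + 12952) + (-17 - 1*(-206)))/(-34958 - 213) = (7629 + (-17 + 206))/(-35171) = (7629 + 189)*(-1/35171) = 7818*(-1/35171) = -7818/35171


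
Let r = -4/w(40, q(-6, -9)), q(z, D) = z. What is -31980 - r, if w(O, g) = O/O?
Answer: -31976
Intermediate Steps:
w(O, g) = 1
r = -4 (r = -4/1 = -4*1 = -4)
-31980 - r = -31980 - 1*(-4) = -31980 + 4 = -31976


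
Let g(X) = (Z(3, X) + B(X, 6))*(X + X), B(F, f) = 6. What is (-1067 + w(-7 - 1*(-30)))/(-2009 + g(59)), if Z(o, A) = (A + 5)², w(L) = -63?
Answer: -1130/482027 ≈ -0.0023443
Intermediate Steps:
Z(o, A) = (5 + A)²
g(X) = 2*X*(6 + (5 + X)²) (g(X) = ((5 + X)² + 6)*(X + X) = (6 + (5 + X)²)*(2*X) = 2*X*(6 + (5 + X)²))
(-1067 + w(-7 - 1*(-30)))/(-2009 + g(59)) = (-1067 - 63)/(-2009 + 2*59*(6 + (5 + 59)²)) = -1130/(-2009 + 2*59*(6 + 64²)) = -1130/(-2009 + 2*59*(6 + 4096)) = -1130/(-2009 + 2*59*4102) = -1130/(-2009 + 484036) = -1130/482027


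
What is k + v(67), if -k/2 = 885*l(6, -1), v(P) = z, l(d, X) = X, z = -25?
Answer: 1745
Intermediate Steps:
v(P) = -25
k = 1770 (k = -1770*(-1) = -2*(-885) = 1770)
k + v(67) = 1770 - 25 = 1745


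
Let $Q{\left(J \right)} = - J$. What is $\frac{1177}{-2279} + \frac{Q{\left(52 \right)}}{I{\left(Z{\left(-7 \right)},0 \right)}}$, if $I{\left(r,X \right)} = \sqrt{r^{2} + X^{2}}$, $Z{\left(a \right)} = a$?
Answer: $- \frac{126747}{15953} \approx -7.945$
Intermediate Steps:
$I{\left(r,X \right)} = \sqrt{X^{2} + r^{2}}$
$\frac{1177}{-2279} + \frac{Q{\left(52 \right)}}{I{\left(Z{\left(-7 \right)},0 \right)}} = \frac{1177}{-2279} + \frac{\left(-1\right) 52}{\sqrt{0^{2} + \left(-7\right)^{2}}} = 1177 \left(- \frac{1}{2279}\right) - \frac{52}{\sqrt{0 + 49}} = - \frac{1177}{2279} - \frac{52}{\sqrt{49}} = - \frac{1177}{2279} - \frac{52}{7} = - \frac{126747}{15953}$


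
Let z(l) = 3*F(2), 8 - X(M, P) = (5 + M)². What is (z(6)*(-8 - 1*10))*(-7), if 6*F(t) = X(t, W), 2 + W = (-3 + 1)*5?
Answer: -2583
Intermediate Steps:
W = -12 (W = -2 + (-3 + 1)*5 = -2 - 2*5 = -2 - 10 = -12)
X(M, P) = 8 - (5 + M)²
F(t) = 4/3 - (5 + t)²/6 (F(t) = (8 - (5 + t)²)/6 = 4/3 - (5 + t)²/6)
z(l) = -41/2 (z(l) = 3*(4/3 - (5 + 2)²/6) = 3*(4/3 - ⅙*7²) = 3*(4/3 - ⅙*49) = 3*(4/3 - 49/6) = 3*(-41/6) = -41/2)
(z(6)*(-8 - 1*10))*(-7) = -41*(-8 - 1*10)/2*(-7) = -41*(-8 - 10)/2*(-7) = -41/2*(-18)*(-7) = 369*(-7) = -2583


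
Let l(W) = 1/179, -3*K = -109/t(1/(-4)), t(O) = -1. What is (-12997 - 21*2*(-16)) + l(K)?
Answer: -2206174/179 ≈ -12325.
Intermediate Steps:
K = -109/3 (K = -(-109)/(3*(-1)) = -(-109)*(-1)/3 = -⅓*109 = -109/3 ≈ -36.333)
l(W) = 1/179
(-12997 - 21*2*(-16)) + l(K) = (-12997 - 21*2*(-16)) + 1/179 = (-12997 - 42*(-16)) + 1/179 = (-12997 + 672) + 1/179 = -12325 + 1/179 = -2206174/179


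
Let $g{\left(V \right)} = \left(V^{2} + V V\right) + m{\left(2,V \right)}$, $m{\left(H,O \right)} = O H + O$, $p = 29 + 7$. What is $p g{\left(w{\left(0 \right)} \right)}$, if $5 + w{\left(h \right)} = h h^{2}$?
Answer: $1260$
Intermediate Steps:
$w{\left(h \right)} = -5 + h^{3}$ ($w{\left(h \right)} = -5 + h h^{2} = -5 + h^{3}$)
$p = 36$
$m{\left(H,O \right)} = O + H O$ ($m{\left(H,O \right)} = H O + O = O + H O$)
$g{\left(V \right)} = 2 V^{2} + 3 V$ ($g{\left(V \right)} = \left(V^{2} + V V\right) + V \left(1 + 2\right) = \left(V^{2} + V^{2}\right) + V 3 = 2 V^{2} + 3 V$)
$p g{\left(w{\left(0 \right)} \right)} = 36 \left(-5 + 0^{3}\right) \left(3 + 2 \left(-5 + 0^{3}\right)\right) = 36 \left(-5 + 0\right) \left(3 + 2 \left(-5 + 0\right)\right) = 36 \left(- 5 \left(3 + 2 \left(-5\right)\right)\right) = 36 \left(- 5 \left(3 - 10\right)\right) = 36 \left(\left(-5\right) \left(-7\right)\right) = 36 \cdot 35 = 1260$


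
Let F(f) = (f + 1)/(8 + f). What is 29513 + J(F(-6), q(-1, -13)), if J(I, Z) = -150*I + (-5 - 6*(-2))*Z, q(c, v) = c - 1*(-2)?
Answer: 29895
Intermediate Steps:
F(f) = (1 + f)/(8 + f)
q(c, v) = 2 + c (q(c, v) = c + 2 = 2 + c)
J(I, Z) = -150*I + 7*Z (J(I, Z) = -150*I + (-5 + 12)*Z = -150*I + 7*Z)
29513 + J(F(-6), q(-1, -13)) = 29513 + (-150*(1 - 6)/(8 - 6) + 7*(2 - 1)) = 29513 + (-150*(-5)/2 + 7*1) = 29513 + (-75*(-5) + 7) = 29513 + (-150*(-5/2) + 7) = 29513 + (375 + 7) = 29513 + 382 = 29895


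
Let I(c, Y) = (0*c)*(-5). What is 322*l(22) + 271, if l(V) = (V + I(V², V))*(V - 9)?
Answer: 92363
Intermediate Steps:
I(c, Y) = 0 (I(c, Y) = 0*(-5) = 0)
l(V) = V*(-9 + V) (l(V) = (V + 0)*(V - 9) = V*(-9 + V))
322*l(22) + 271 = 322*(22*(-9 + 22)) + 271 = 322*(22*13) + 271 = 322*286 + 271 = 92092 + 271 = 92363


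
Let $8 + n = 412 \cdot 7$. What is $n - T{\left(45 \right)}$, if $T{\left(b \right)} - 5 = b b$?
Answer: $846$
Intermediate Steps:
$T{\left(b \right)} = 5 + b^{2}$ ($T{\left(b \right)} = 5 + b b = 5 + b^{2}$)
$n = 2876$ ($n = -8 + 412 \cdot 7 = -8 + 2884 = 2876$)
$n - T{\left(45 \right)} = 2876 - \left(5 + 45^{2}\right) = 2876 - \left(5 + 2025\right) = 2876 - 2030 = 846$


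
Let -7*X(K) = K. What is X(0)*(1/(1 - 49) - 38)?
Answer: 0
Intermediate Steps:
X(K) = -K/7
X(0)*(1/(1 - 49) - 38) = (-⅐*0)*(1/(1 - 49) - 38) = 0*(1/(-48) - 38) = 0*(-1/48 - 38) = 0*(-1825/48) = 0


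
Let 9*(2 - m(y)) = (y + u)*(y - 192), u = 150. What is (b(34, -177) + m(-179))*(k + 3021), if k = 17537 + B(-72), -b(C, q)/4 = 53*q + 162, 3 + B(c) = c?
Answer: 6577972069/9 ≈ 7.3089e+8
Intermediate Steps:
m(y) = 2 - (-192 + y)*(150 + y)/9 (m(y) = 2 - (y + 150)*(y - 192)/9 = 2 - (150 + y)*(-192 + y)/9 = 2 - (-192 + y)*(150 + y)/9)
B(c) = -3 + c
b(C, q) = -648 - 212*q (b(C, q) = -4*(53*q + 162) = -4*(162 + 53*q) = -648 - 212*q)
k = 17462 (k = 17537 + (-3 - 72) = 17537 - 75 = 17462)
(b(34, -177) + m(-179))*(k + 3021) = ((-648 - 212*(-177)) + (3202 - ⅑*(-179)² + (14/3)*(-179)))*(17462 + 3021) = ((-648 + 37524) + (3202 - ⅑*32041 - 2506/3))*20483 = (36876 + (3202 - 32041/9 - 2506/3))*20483 = (36876 - 10741/9)*20483 = (321143/9)*20483 = 6577972069/9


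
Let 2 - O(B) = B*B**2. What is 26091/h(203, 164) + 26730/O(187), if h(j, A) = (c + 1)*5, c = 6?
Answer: 170613357741/228872035 ≈ 745.45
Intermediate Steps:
h(j, A) = 35 (h(j, A) = (6 + 1)*5 = 7*5 = 35)
O(B) = 2 - B**3 (O(B) = 2 - B*B**2 = 2 - B**3)
26091/h(203, 164) + 26730/O(187) = 26091/35 + 26730/(2 - 1*187**3) = 26091*(1/35) + 26730/(2 - 1*6539203) = 26091/35 + 26730/(2 - 6539203) = 26091/35 + 26730/(-6539201) = 26091/35 + 26730*(-1/6539201) = 26091/35 - 26730/6539201 = 170613357741/228872035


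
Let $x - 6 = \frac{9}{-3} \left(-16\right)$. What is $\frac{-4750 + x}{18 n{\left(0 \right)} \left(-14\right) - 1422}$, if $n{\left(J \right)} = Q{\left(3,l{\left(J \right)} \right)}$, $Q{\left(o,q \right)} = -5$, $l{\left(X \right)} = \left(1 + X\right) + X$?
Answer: $\frac{2348}{81} \approx 28.988$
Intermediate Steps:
$l{\left(X \right)} = 1 + 2 X$
$n{\left(J \right)} = -5$
$x = 54$ ($x = 6 + \frac{9}{-3} \left(-16\right) = 6 + 9 \left(- \frac{1}{3}\right) \left(-16\right) = 6 - -48 = 6 + 48 = 54$)
$\frac{-4750 + x}{18 n{\left(0 \right)} \left(-14\right) - 1422} = \frac{-4750 + 54}{18 \left(-5\right) \left(-14\right) - 1422} = - \frac{4696}{\left(-90\right) \left(-14\right) - 1422} = - \frac{4696}{1260 - 1422} = - \frac{4696}{-162} = \left(-4696\right) \left(- \frac{1}{162}\right) = \frac{2348}{81}$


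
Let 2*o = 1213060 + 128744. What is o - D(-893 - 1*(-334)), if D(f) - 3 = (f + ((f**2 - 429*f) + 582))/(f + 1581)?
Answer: 685106463/1022 ≈ 6.7036e+5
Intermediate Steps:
D(f) = 3 + (582 + f**2 - 428*f)/(1581 + f) (D(f) = 3 + (f + ((f**2 - 429*f) + 582))/(f + 1581) = 3 + (f + (582 + f**2 - 429*f))/(1581 + f) = 3 + (582 + f**2 - 428*f)/(1581 + f))
o = 670902 (o = (1213060 + 128744)/2 = (1/2)*1341804 = 670902)
o - D(-893 - 1*(-334)) = 670902 - (5325 + (-893 - 1*(-334))**2 - 425*(-893 - 1*(-334)))/(1581 + (-893 - 1*(-334))) = 670902 - (5325 + (-893 + 334)**2 - 425*(-893 + 334))/(1581 + (-893 + 334)) = 670902 - (5325 + (-559)**2 - 425*(-559))/(1581 - 559) = 670902 - (5325 + 312481 + 237575)/1022 = 670902 - 555381/1022 = 685106463/1022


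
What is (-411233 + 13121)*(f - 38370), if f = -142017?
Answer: 71814229344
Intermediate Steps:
(-411233 + 13121)*(f - 38370) = (-411233 + 13121)*(-142017 - 38370) = -398112*(-180387) = 71814229344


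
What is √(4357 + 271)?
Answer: 2*√1157 ≈ 68.029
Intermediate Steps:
√(4357 + 271) = √4628 = 2*√1157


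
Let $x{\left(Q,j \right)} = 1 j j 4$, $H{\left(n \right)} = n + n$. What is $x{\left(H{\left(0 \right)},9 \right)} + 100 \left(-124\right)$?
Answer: $-12076$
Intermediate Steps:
$H{\left(n \right)} = 2 n$
$x{\left(Q,j \right)} = 4 j^{2}$ ($x{\left(Q,j \right)} = 1 j^{2} \cdot 4 = j^{2} \cdot 4 = 4 j^{2}$)
$x{\left(H{\left(0 \right)},9 \right)} + 100 \left(-124\right) = 4 \cdot 9^{2} + 100 \left(-124\right) = 4 \cdot 81 - 12400 = 324 - 12400 = -12076$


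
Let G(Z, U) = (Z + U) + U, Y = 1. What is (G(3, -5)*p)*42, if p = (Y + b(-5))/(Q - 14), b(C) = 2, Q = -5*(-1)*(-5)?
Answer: 294/13 ≈ 22.615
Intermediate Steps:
Q = -25 (Q = 5*(-5) = -25)
p = -1/13 (p = (1 + 2)/(-25 - 14) = 3/(-39) = 3*(-1/39) = -1/13 ≈ -0.076923)
G(Z, U) = Z + 2*U (G(Z, U) = (U + Z) + U = Z + 2*U)
(G(3, -5)*p)*42 = ((3 + 2*(-5))*(-1/13))*42 = ((3 - 10)*(-1/13))*42 = -7*(-1/13)*42 = (7/13)*42 = 294/13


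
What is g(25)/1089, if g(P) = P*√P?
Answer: 125/1089 ≈ 0.11478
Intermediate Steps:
g(P) = P^(3/2)
g(25)/1089 = 25^(3/2)/1089 = 125*(1/1089) = 125/1089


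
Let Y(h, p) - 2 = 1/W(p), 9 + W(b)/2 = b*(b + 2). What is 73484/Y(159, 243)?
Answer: 8748417168/238105 ≈ 36742.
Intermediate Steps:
W(b) = -18 + 2*b*(2 + b) (W(b) = -18 + 2*(b*(b + 2)) = -18 + 2*(b*(2 + b)) = -18 + 2*b*(2 + b))
Y(h, p) = 2 + 1/(-18 + 2*p² + 4*p)
73484/Y(159, 243) = 73484/(((-35 + 4*243² + 8*243)/(2*(-9 + 243² + 2*243)))) = 73484/(((-35 + 4*59049 + 1944)/(2*(-9 + 59049 + 486)))) = 73484/(((½)*(-35 + 236196 + 1944)/59526)) = 73484/(((½)*(1/59526)*238105)) = 73484/(238105/119052) = 73484*(119052/238105) = 8748417168/238105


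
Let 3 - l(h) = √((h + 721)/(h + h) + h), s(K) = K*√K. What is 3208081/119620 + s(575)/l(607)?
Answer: 3208081/119620 - 209415*√23/14546 - 115*√5153186593/14546 ≈ -609.76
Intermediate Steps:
s(K) = K^(3/2)
l(h) = 3 - √(h + (721 + h)/(2*h)) (l(h) = 3 - √((h + 721)/(h + h) + h) = 3 - √((721 + h)/((2*h)) + h) = 3 - √((721 + h)*(1/(2*h)) + h) = 3 - √((721 + h)/(2*h) + h) = 3 - √(h + (721 + h)/(2*h)))
3208081/119620 + s(575)/l(607) = 3208081/119620 + 575^(3/2)/(3 - √(2 + 4*607 + 1442/607)/2) = 3208081*(1/119620) + (2875*√23)/(3 - √(2 + 2428 + 1442*(1/607))/2) = 3208081/119620 + (2875*√23)/(3 - √(2 + 2428 + 1442/607)/2) = 3208081/119620 + (2875*√23)/(3 - √224051591/607) = 3208081/119620 + 2875*√23/(3 - √224051591/607)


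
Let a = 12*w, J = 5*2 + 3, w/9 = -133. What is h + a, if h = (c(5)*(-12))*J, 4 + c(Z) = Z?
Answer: -14520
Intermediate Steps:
w = -1197 (w = 9*(-133) = -1197)
J = 13 (J = 10 + 3 = 13)
a = -14364 (a = 12*(-1197) = -14364)
c(Z) = -4 + Z
h = -156 (h = ((-4 + 5)*(-12))*13 = (1*(-12))*13 = -12*13 = -156)
h + a = -156 - 14364 = -14520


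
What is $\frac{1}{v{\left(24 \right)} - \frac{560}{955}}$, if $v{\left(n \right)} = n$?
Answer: $\frac{191}{4472} \approx 0.04271$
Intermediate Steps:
$\frac{1}{v{\left(24 \right)} - \frac{560}{955}} = \frac{1}{24 - \frac{560}{955}} = \frac{1}{24 - \frac{112}{191}} = \frac{1}{\frac{4472}{191}} = \frac{191}{4472}$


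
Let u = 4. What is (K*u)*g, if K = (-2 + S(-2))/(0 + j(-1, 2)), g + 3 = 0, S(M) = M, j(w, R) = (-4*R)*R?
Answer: -3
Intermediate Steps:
j(w, R) = -4*R²
g = -3 (g = -3 + 0 = -3)
K = ¼ (K = (-2 - 2)/(0 - 4*2²) = -4/(0 - 4*4) = -4/(0 - 16) = -4/(-16) = -4*(-1/16) = ¼ ≈ 0.25000)
(K*u)*g = ((¼)*4)*(-3) = 1*(-3) = -3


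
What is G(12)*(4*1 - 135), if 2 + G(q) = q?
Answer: -1310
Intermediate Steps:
G(q) = -2 + q
G(12)*(4*1 - 135) = (-2 + 12)*(4*1 - 135) = 10*(4 - 135) = 10*(-131) = -1310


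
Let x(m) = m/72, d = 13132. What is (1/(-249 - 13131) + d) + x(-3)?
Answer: 351411203/26760 ≈ 13132.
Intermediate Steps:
x(m) = m/72 (x(m) = m*(1/72) = m/72)
(1/(-249 - 13131) + d) + x(-3) = (1/(-249 - 13131) + 13132) + (1/72)*(-3) = (1/(-13380) + 13132) - 1/24 = (-1/13380 + 13132) - 1/24 = 175706159/13380 - 1/24 = 351411203/26760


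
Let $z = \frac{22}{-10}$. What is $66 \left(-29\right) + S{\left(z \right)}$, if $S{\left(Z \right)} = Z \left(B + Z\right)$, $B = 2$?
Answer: $- \frac{47839}{25} \approx -1913.6$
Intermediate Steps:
$z = - \frac{11}{5}$ ($z = 22 \left(- \frac{1}{10}\right) = - \frac{11}{5} \approx -2.2$)
$S{\left(Z \right)} = Z \left(2 + Z\right)$
$66 \left(-29\right) + S{\left(z \right)} = 66 \left(-29\right) - \frac{11 \left(2 - \frac{11}{5}\right)}{5} = -1914 - - \frac{11}{25} = -1914 + \frac{11}{25} = - \frac{47839}{25}$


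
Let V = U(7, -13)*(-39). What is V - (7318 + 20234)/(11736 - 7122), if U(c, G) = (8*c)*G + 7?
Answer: 21618919/769 ≈ 28113.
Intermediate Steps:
U(c, G) = 7 + 8*G*c (U(c, G) = 8*G*c + 7 = 7 + 8*G*c)
V = 28119 (V = (7 + 8*(-13)*7)*(-39) = (7 - 728)*(-39) = -721*(-39) = 28119)
V - (7318 + 20234)/(11736 - 7122) = 28119 - (7318 + 20234)/(11736 - 7122) = 28119 - 27552/4614 = 28119 - 1*4592/769 = 28119 - 4592/769 = 21618919/769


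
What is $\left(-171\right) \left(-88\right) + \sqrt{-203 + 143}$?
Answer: $15048 + 2 i \sqrt{15} \approx 15048.0 + 7.746 i$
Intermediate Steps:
$\left(-171\right) \left(-88\right) + \sqrt{-203 + 143} = 15048 + \sqrt{-60} = 15048 + 2 i \sqrt{15}$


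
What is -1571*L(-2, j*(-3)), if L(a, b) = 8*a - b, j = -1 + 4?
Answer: 10997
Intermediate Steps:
j = 3
L(a, b) = -b + 8*a
-1571*L(-2, j*(-3)) = -1571*(-3*(-3) + 8*(-2)) = -1571*(-1*(-9) - 16) = -1571*(9 - 16) = -1571*(-7) = 10997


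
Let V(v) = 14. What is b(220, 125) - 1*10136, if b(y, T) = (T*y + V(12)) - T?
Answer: 17253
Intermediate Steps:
b(y, T) = 14 - T + T*y (b(y, T) = (T*y + 14) - T = (14 + T*y) - T = 14 - T + T*y)
b(220, 125) - 1*10136 = (14 - 1*125 + 125*220) - 1*10136 = (14 - 125 + 27500) - 10136 = 27389 - 10136 = 17253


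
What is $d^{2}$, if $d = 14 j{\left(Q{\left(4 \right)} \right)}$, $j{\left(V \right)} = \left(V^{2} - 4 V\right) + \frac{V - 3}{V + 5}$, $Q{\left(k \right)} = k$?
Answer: $\frac{196}{81} \approx 2.4198$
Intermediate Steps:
$j{\left(V \right)} = V^{2} - 4 V + \frac{-3 + V}{5 + V}$ ($j{\left(V \right)} = \left(V^{2} - 4 V\right) + \frac{-3 + V}{5 + V} = V^{2} - 4 V + \frac{-3 + V}{5 + V}$)
$d = \frac{14}{9}$ ($d = 14 \frac{-3 + 4^{2} + 4^{3} - 76}{5 + 4} = 14 \frac{-3 + 16 + 64 - 76}{9} = 14 \cdot \frac{1}{9} \cdot 1 = 14 \cdot \frac{1}{9} = \frac{14}{9} \approx 1.5556$)
$d^{2} = \left(\frac{14}{9}\right)^{2} = \frac{196}{81}$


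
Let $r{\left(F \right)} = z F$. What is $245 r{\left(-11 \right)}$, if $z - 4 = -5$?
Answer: $2695$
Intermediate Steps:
$z = -1$ ($z = 4 - 5 = -1$)
$r{\left(F \right)} = - F$
$245 r{\left(-11 \right)} = 245 \left(\left(-1\right) \left(-11\right)\right) = 245 \cdot 11 = 2695$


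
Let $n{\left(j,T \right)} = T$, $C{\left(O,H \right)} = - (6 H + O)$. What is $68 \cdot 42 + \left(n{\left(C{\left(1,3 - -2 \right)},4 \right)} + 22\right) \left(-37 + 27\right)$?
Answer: $2596$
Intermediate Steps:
$C{\left(O,H \right)} = - O - 6 H$ ($C{\left(O,H \right)} = - (O + 6 H) = - O - 6 H$)
$68 \cdot 42 + \left(n{\left(C{\left(1,3 - -2 \right)},4 \right)} + 22\right) \left(-37 + 27\right) = 68 \cdot 42 + \left(4 + 22\right) \left(-37 + 27\right) = 2856 + 26 \left(-10\right) = 2856 - 260 = 2596$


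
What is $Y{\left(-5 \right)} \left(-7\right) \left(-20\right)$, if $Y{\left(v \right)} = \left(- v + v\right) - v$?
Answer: $700$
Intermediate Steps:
$Y{\left(v \right)} = - v$ ($Y{\left(v \right)} = 0 - v = - v$)
$Y{\left(-5 \right)} \left(-7\right) \left(-20\right) = \left(-1\right) \left(-5\right) \left(-7\right) \left(-20\right) = 5 \left(-7\right) \left(-20\right) = \left(-35\right) \left(-20\right) = 700$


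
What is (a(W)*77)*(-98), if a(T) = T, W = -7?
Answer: 52822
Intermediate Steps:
(a(W)*77)*(-98) = -7*77*(-98) = -539*(-98) = 52822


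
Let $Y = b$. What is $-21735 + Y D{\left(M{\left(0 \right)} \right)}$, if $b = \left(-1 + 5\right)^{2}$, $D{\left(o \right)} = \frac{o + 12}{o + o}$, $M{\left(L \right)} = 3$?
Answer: $-21695$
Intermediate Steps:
$D{\left(o \right)} = \frac{12 + o}{2 o}$
$b = 16$ ($b = 4^{2} = 16$)
$Y = 16$
$-21735 + Y D{\left(M{\left(0 \right)} \right)} = -21735 + 16 \frac{12 + 3}{2 \cdot 3} = -21735 + 16 \cdot \frac{1}{2} \cdot \frac{1}{3} \cdot 15 = -21735 + 16 \cdot \frac{5}{2} = -21735 + 40 = -21695$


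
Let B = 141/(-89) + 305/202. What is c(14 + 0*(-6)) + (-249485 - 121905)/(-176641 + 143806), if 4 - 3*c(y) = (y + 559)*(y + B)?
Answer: -104175580061/39353842 ≈ -2647.2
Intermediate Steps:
B = -1337/17978 (B = 141*(-1/89) + 305*(1/202) = -141/89 + 305/202 = -1337/17978 ≈ -0.074369)
c(y) = 4/3 - (559 + y)*(-1337/17978 + y)/3 (c(y) = 4/3 - (y + 559)*(y - 1337/17978)/3 = 4/3 - (559 + y)*(-1337/17978 + y)/3)
c(14 + 0*(-6)) + (-249485 - 121905)/(-176641 + 143806) = (819295/53934 - 3349455*(14 + 0*(-6))/17978 - (14 + 0*(-6))**2/3) + (-249485 - 121905)/(-176641 + 143806) = (819295/53934 - 3349455*(14 + 0)/17978 - (14 + 0)**2/3) - 371390/(-32835) = (819295/53934 - 3349455/17978*14 - 1/3*14**2) - 371390*(-1/32835) = (819295/53934 - 23446185/8989 - 1/3*196) + 74278/6567 = (819295/53934 - 23446185/8989 - 196/3) + 74278/6567 = -143381503/53934 + 74278/6567 = -104175580061/39353842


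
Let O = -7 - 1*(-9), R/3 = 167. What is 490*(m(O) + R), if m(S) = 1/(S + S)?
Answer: 491225/2 ≈ 2.4561e+5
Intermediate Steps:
R = 501 (R = 3*167 = 501)
O = 2 (O = -7 + 9 = 2)
m(S) = 1/(2*S)
490*(m(O) + R) = 490*((1/2)/2 + 501) = 490*((1/2)*(1/2) + 501) = 490*(1/4 + 501) = 490*(2005/4) = 491225/2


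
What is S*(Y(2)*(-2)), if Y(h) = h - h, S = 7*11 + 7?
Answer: 0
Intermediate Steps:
S = 84 (S = 77 + 7 = 84)
Y(h) = 0
S*(Y(2)*(-2)) = 84*(0*(-2)) = 84*0 = 0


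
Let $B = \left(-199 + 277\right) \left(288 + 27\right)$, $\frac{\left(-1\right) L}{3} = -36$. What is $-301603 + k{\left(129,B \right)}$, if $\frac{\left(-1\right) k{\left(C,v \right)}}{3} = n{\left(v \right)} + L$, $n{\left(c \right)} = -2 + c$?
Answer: $-375631$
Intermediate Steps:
$L = 108$ ($L = \left(-3\right) \left(-36\right) = 108$)
$B = 24570$ ($B = 78 \cdot 315 = 24570$)
$k{\left(C,v \right)} = -318 - 3 v$ ($k{\left(C,v \right)} = - 3 \left(\left(-2 + v\right) + 108\right) = - 3 \left(106 + v\right) = -318 - 3 v$)
$-301603 + k{\left(129,B \right)} = -301603 - 74028 = -375631$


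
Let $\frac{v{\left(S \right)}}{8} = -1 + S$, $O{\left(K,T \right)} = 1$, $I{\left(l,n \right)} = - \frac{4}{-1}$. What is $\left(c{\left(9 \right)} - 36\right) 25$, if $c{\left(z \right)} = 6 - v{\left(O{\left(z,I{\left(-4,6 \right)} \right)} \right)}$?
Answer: $-750$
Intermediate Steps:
$I{\left(l,n \right)} = 4$ ($I{\left(l,n \right)} = \left(-4\right) \left(-1\right) = 4$)
$v{\left(S \right)} = -8 + 8 S$ ($v{\left(S \right)} = 8 \left(-1 + S\right) = -8 + 8 S$)
$c{\left(z \right)} = 6$ ($c{\left(z \right)} = 6 - \left(-8 + 8 \cdot 1\right) = 6 - \left(-8 + 8\right) = 6 - 0 = 6 + 0 = 6$)
$\left(c{\left(9 \right)} - 36\right) 25 = \left(6 - 36\right) 25 = \left(-30\right) 25 = -750$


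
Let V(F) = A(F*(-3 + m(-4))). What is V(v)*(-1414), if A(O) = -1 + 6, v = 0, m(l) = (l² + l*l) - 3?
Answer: -7070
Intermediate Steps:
m(l) = -3 + 2*l² (m(l) = (l² + l²) - 3 = 2*l² - 3 = -3 + 2*l²)
A(O) = 5
V(F) = 5
V(v)*(-1414) = 5*(-1414) = -7070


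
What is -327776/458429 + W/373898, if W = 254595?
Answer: -5841059593/171405686242 ≈ -0.034077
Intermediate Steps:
-327776/458429 + W/373898 = -327776/458429 + 254595/373898 = -5841059593/171405686242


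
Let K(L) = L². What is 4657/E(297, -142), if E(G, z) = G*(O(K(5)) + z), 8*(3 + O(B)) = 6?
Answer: -18628/171369 ≈ -0.10870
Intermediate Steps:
O(B) = -9/4 (O(B) = -3 + (⅛)*6 = -3 + ¾ = -9/4)
E(G, z) = G*(-9/4 + z)
4657/E(297, -142) = 4657/(((¼)*297*(-9 + 4*(-142)))) = 4657/(((¼)*297*(-9 - 568))) = 4657/(((¼)*297*(-577))) = 4657/(-171369/4) = 4657*(-4/171369) = -18628/171369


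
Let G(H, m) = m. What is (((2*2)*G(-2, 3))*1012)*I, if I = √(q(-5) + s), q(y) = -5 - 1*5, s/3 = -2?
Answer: 48576*I ≈ 48576.0*I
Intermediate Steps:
s = -6 (s = 3*(-2) = -6)
q(y) = -10 (q(y) = -5 - 5 = -10)
I = 4*I (I = √(-10 - 6) = √(-16) = 4*I ≈ 4.0*I)
(((2*2)*G(-2, 3))*1012)*I = (((2*2)*3)*1012)*(4*I) = ((4*3)*1012)*(4*I) = (12*1012)*(4*I) = 12144*(4*I) = 48576*I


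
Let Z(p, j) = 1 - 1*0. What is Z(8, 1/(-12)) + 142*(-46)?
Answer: -6531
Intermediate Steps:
Z(p, j) = 1 (Z(p, j) = 1 + 0 = 1)
Z(8, 1/(-12)) + 142*(-46) = 1 + 142*(-46) = 1 - 6532 = -6531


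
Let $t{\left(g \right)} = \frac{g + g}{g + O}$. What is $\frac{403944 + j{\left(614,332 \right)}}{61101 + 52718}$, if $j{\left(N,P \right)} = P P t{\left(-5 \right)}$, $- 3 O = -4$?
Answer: $\frac{7750104}{1252009} \approx 6.1901$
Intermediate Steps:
$O = \frac{4}{3}$ ($O = \left(- \frac{1}{3}\right) \left(-4\right) = \frac{4}{3} \approx 1.3333$)
$t{\left(g \right)} = \frac{2 g}{\frac{4}{3} + g}$ ($t{\left(g \right)} = \frac{g + g}{g + \frac{4}{3}} = \frac{2 g}{\frac{4}{3} + g}$)
$j{\left(N,P \right)} = \frac{30 P^{2}}{11}$ ($j{\left(N,P \right)} = P P 6 \left(-5\right) \frac{1}{4 + 3 \left(-5\right)} = P^{2} \cdot 6 \left(-5\right) \frac{1}{4 - 15} = P^{2} \cdot 6 \left(-5\right) \frac{1}{-11} = P^{2} \cdot 6 \left(-5\right) \left(- \frac{1}{11}\right) = P^{2} \cdot \frac{30}{11} = \frac{30 P^{2}}{11}$)
$\frac{403944 + j{\left(614,332 \right)}}{61101 + 52718} = \frac{403944 + \frac{30 \cdot 332^{2}}{11}}{61101 + 52718} = \frac{403944 + \frac{30}{11} \cdot 110224}{113819} = \left(403944 + \frac{3306720}{11}\right) \frac{1}{113819} = \frac{7750104}{11} \cdot \frac{1}{113819} = \frac{7750104}{1252009}$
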